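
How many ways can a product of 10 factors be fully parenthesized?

This is a standard Catalan-number count: the answer is C_n. Here n = 10 - 1 = 9.
Using C_0 = 1 and C_(k+1) = C_k x 2(2k+1)/(k+2), build up term by term: C_1=1, C_2=2, C_3=5, C_4=14, C_5=42, C_6=132, C_7=429, C_8=1430, C_9=4862.

Final answer: C_{9} = 4862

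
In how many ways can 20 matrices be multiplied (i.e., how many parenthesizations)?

The structures are counted by the Catalan number C_n. Here n = 20 - 1 = 19.
C_n = C(2n,n)/(n+1), so C_{19} = C(38,19)/20 = 35345263800/20.

Final answer: C_{19} = 1767263190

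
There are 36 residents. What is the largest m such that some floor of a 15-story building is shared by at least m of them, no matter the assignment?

There are 15 possible values for floor of a 15-story building. With 36 residents and 15 categories, by pigeonhole: ceiling(36/15).

Final answer: 3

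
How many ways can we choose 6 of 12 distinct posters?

C(12,6) = 12!/(6! x (12-6)!).

Final answer: C(12,6) = 924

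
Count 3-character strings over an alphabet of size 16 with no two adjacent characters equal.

First character: 16 choices. Each subsequent: 15 choices (must differ from the previous one).
Total: 16 x 15^2.

Final answer: 16 x 15^{2} = 3600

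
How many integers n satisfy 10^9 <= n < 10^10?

The leading digit cannot be 0 (9 options); the other 9 digits can be anything (10 options each).
Total: 9 x 10^9.

Final answer: 9000000000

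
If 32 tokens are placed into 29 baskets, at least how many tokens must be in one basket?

By the pigeonhole principle: ceiling(32/29).

Final answer: 2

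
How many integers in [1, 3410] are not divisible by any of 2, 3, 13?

|div by 2|=1705, |div by 3|=1136, |div by 13|=262.
|div by 2&3|=568, |div by 2&13|=131, |div by 3&13|=87, |div by all|=43.
By inclusion-exclusion, divisible by at least one: 1705+1136+262-568-131-87+43 = 2360.
Not divisible by any: 3410 - 2360.

Final answer: 1050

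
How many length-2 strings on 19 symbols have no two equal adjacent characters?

Let g(n) count such strings. g(1) = 19, and each valid string of length n-1 extends in 18 ways (any symbol but the last), so g(n) = 18 g(n-1).
Total: g(2) = 19 x 18^1.

Final answer: 19 x 18^{1} = 342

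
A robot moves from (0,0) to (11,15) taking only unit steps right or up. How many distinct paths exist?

Each path has 11 right steps and 15 up steps in some order (26 steps total).
Choose which 15 of the 26 steps are up: C(26,15).

Final answer: C(26,15) = 7726160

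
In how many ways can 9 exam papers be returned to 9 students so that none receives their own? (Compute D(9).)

D(n) = (n-1)(D(n-1) + D(n-2)), D(0)=1, D(1)=0.
D(2) = 1 x (0 + 1) = 1
D(3) = 2 x (1 + 0) = 2
D(4) = 3 x (2 + 1) = 9
D(5) = 4 x (9 + 2) = 44
D(6) = 5 x (44 + 9) = 265
D(7) = 6 x (265 + 44) = 1854
D(8) = 7 x (1854 + 265) = 14833
D(9) = 8 x (D(8) + D(7)) = 8 x (14833 + 1854)

Final answer: D(9) = 133496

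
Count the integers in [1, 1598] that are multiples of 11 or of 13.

Multiples of 11: 145. Multiples of 13: 122. Of both (lcm=143): 11.
By inclusion-exclusion: 145 + 122 - 11.

Final answer: 256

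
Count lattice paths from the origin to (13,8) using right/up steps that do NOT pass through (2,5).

Total paths to (13,8): C(21,8) = 203490.
Paths through (2,5): C(7,5) x C(14,3) = 7644.
Avoiding (2,5): 203490 - 7644.

Final answer: 195846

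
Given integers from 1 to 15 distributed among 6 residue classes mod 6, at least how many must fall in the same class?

By pigeonhole with 15 objects and 6 categories: ceiling(15/6).

Final answer: 3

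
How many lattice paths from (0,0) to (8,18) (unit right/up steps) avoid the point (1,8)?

Total paths to (8,18): C(26,18) = 1562275.
Paths through (1,8): C(9,8) x C(17,10) = 175032.
Avoiding (1,8): 1562275 - 175032.

Final answer: 1387243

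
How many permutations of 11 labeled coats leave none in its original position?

Derangements satisfy D(n) = (n-1)(D(n-1) + D(n-2)), starting from D(0)=1, D(1)=0.
D(2) = 1 x (0 + 1) = 1
D(3) = 2 x (1 + 0) = 2
D(4) = 3 x (2 + 1) = 9
D(5) = 4 x (9 + 2) = 44
D(6) = 5 x (44 + 9) = 265
D(7) = 6 x (265 + 44) = 1854
D(8) = 7 x (1854 + 265) = 14833
D(9) = 8 x (14833 + 1854) = 133496
D(10) = 9 x (133496 + 14833) = 1334961
D(11) = 10 x (D(10) + D(9)) = 10 x (1334961 + 133496)

Final answer: D(11) = 14684570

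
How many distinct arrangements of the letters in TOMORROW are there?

Letters (M:1, O:3, R:2, T:1, W:1). Total letters: 8.
Permutations = 8!/(3! x 2!).

Final answer: 3360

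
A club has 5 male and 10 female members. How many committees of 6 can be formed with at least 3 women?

Sum over valid woman counts:
C(10,3)C(5,3) = 1200
C(10,4)C(5,2) = 2100
C(10,5)C(5,1) = 1260
C(10,6)C(5,0) = 210
Total: 1200 + 2100 + 1260 + 210.

Final answer: 4770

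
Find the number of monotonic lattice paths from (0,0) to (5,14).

Each path has 5 right steps and 14 up steps in some order (19 steps total).
Choose which 14 of the 19 steps are up: C(19,14).

Final answer: C(19,14) = 11628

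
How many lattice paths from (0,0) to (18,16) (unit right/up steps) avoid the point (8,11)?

Total paths to (18,16): C(34,16) = 2203961430.
Paths through (8,11): C(19,11) x C(15,5) = 226972746.
Avoiding (8,11): 2203961430 - 226972746.

Final answer: 1976988684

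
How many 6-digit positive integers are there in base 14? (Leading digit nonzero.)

In base 14, the leading digit has 13 choices (1..13); each of the remaining 5 digits has 14 choices.
Total: 13 x 14^5.

Final answer: 6991712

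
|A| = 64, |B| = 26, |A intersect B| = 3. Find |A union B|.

|A union B| = |A| + |B| - |A intersect B| = 64 + 26 - 3.

Final answer: 87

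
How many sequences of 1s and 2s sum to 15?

Condition on the final move: it is a 1-step (f(n-1) ways to get there) or a 2-step (f(n-2) ways), so f(n) = f(n-1) + f(n-2), with f(1)=1, f(2)=2.
Building up term by term: f(1)=1, f(2)=2, f(3)=3, f(4)=5, f(5)=8, f(6)=13, f(7)=21, f(8)=34, f(9)=55, f(10)=89, f(11)=144, f(12)=233, f(13)=377, f(14)=610, f(15)=987.

Final answer: 987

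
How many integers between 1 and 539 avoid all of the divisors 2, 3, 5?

|div by 2|=269, |div by 3|=179, |div by 5|=107.
|div by 2&3|=89, |div by 2&5|=53, |div by 3&5|=35, |div by all|=17.
By inclusion-exclusion, divisible by at least one: 269+179+107-89-53-35+17 = 395.
Not divisible by any: 539 - 395.

Final answer: 144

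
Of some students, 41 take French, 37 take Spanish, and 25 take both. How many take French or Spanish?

|A union B| = |A| + |B| - |A intersect B| = 41 + 37 - 25.

Final answer: 53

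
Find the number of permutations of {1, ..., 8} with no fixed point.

D(n) = (n-1)(D(n-1) + D(n-2)), D(0)=1, D(1)=0.
Building up: D(2)=1, D(3)=2, D(4)=9, D(5)=44, D(6)=265, D(7)=1854.
D(8) = 7 x (D(7) + D(6)) = 7 x (1854 + 265).

Final answer: D(8) = 14833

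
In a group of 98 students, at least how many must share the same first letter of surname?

There are 26 possible values for first letter of surname. With 98 students and 26 categories, by pigeonhole: ceiling(98/26).

Final answer: 4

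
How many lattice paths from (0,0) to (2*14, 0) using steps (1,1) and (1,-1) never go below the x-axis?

Total monotonic paths to (14,14): C(28,14) = 40116600.
Reflecting each bad path at its first crossing gives a bijection with paths to (13,15): C(28,15) = 37442160.
Valid Dyck paths: 40116600 - 37442160.
(These counts are the Catalan numbers.)

Final answer: C_{14} = 2674440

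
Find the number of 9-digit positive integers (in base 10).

First digit: 9 choices (1-9). Each of the remaining 8 digits: 10 choices.
Total: 9 x 10^8.

Final answer: 900000000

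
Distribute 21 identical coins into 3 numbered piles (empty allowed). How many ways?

Stars and bars: C(n+k-1, k-1) = C(23,2).

Final answer: C(23,2) = 253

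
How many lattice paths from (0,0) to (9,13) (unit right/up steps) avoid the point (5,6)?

Total paths to (9,13): C(22,13) = 497420.
Paths through (5,6): C(11,6) x C(11,7) = 152460.
Avoiding (5,6): 497420 - 152460.

Final answer: 344960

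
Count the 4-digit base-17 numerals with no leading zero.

Leading digit: 16 options (nonzero). Other 3 digit(s): 17 options each.
Total: 16 x 17^3.

Final answer: 78608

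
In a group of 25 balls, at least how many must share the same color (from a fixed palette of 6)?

There are 6 possible values for color (from a fixed palette of 6). With 25 balls and 6 categories, by pigeonhole: ceiling(25/6).

Final answer: 5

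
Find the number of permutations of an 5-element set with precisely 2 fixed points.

Choose which 2 elements are fixed: C(5,2) = 10.
Derange the remaining 3 using D(j) = (j-1)(D(j-1) + D(j-2)), D(0)=1, D(1)=0: D(2)=1, D(3)=2.
Total: 10 x 2.

Final answer: C(5,2) D(3) = 20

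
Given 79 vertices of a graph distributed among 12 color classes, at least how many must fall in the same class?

By pigeonhole with 79 objects and 12 categories: ceiling(79/12).

Final answer: 7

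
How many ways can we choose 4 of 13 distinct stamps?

C(13,4) = 13!/(4! x (13-4)!).

Final answer: C(13,4) = 715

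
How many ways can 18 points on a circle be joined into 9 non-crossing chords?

This is a standard Catalan-number count: the answer is C_n. Here n = 18/2 = 9.
C_n = C(2n,n)/(n+1), so C_{9} = C(18,9)/10 = 48620/10.

Final answer: C_{9} = 4862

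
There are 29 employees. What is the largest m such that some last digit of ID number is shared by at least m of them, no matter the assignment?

There are 10 possible values for last digit of ID number. With 29 employees and 10 categories, by pigeonhole: ceiling(29/10).

Final answer: 3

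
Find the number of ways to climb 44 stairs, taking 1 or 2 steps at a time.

Let f(n) count the ways. The last step is size 1 or 2, so f(n) = f(n-1) + f(n-2) with f(1)=1, f(2)=2.
Iterating the recurrence: f(1)=1, f(2)=2, f(3)=3, f(4)=5, f(5)=8, f(6)=13, f(7)=21, f(8)=34, f(9)=55, f(10)=89, f(11)=144, f(12)=233, f(13)=377, f(14)=610, f(15)=987, f(16)=1597, f(17)=2584, f(18)=4181, f(19)=6765, f(20)=10946, f(21)=17711, f(22)=28657, f(23)=46368, f(24)=75025, f(25)=121393, f(26)=196418, f(27)=317811, f(28)=514229, f(29)=832040, f(30)=1346269, f(31)=2178309, f(32)=3524578, f(33)=5702887, f(34)=9227465, f(35)=14930352, f(36)=24157817, f(37)=39088169, f(38)=63245986, f(39)=102334155, f(40)=165580141, f(41)=267914296, f(42)=433494437, f(43)=701408733, f(44)=1134903170.

Final answer: 1134903170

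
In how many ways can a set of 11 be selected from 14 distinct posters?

C(14,11) = 14!/(11! x 3!).

Final answer: \binom{14}{11} = 364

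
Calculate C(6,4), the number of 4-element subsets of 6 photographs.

C(6,4) = 6!/(4! x (6-4)!).

Final answer: C(6,4) = 15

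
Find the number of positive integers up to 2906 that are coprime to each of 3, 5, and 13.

|div by 3|=968, |div by 5|=581, |div by 13|=223.
|div by 3&5|=193, |div by 3&13|=74, |div by 5&13|=44, |div by all|=14.
By inclusion-exclusion, divisible by at least one: 968+581+223-193-74-44+14 = 1475.
Not divisible by any: 2906 - 1475.

Final answer: 1431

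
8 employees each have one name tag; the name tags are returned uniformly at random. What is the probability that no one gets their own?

Derangements satisfy D(n) = (n-1)(D(n-1) + D(n-2)), starting from D(0)=1, D(1)=0.
Building up: D(2)=1, D(3)=2, D(4)=9, D(5)=44, D(6)=265, D(7)=1854, D(8)=14833.
Total arrangements: 8! = 40320.
Probability = D(8)/8! = 2119/5760.

Final answer: D(8)/8! = 14833/40320 = 0.367882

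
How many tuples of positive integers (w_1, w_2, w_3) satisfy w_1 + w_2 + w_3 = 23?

Substitute w'_i = w_i - 1 (so w'_i >= 0). Then sum w'_i = 23 - 3 = 20.
Stars and bars: C(20+3-1, 3-1) = C(22,2).

Final answer: C(22,2) = 231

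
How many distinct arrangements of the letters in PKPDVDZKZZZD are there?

Letters (D:3, K:2, P:2, V:1, Z:4). Total letters: 12.
Permutations = 12!/(4! x 3! x 2! x 2!).

Final answer: 831600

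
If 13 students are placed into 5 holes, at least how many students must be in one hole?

By the pigeonhole principle: ceiling(13/5).

Final answer: 3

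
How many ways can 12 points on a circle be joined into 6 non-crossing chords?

This is a standard Catalan-number count: the answer is C_n. Here n = 12/2 = 6.
C_n = C(2n,n) - C(2n,n+1), so C_{6} = C(12,6) - C(12,7) = 924 - 792.

Final answer: C_{6} = 132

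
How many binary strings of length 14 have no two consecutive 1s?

Let a(n) count valid strings. If the last bit is 0 the prefix is any valid string of length n-1; if it is 1 the string must end in 01 with a valid prefix of length n-2. So a(n) = a(n-1) + a(n-2), a(1)=2, a(2)=3.
Computing successive values: a(1)=2, a(2)=3, a(3)=5, a(4)=8, a(5)=13, a(6)=21, a(7)=34, a(8)=55, a(9)=89, a(10)=144, a(11)=233, a(12)=377, a(13)=610, a(14)=987.

Final answer: 987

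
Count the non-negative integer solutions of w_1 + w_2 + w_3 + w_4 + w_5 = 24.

Stars and bars with 24 stars and 4 bars:
C(24+5-1, 5-1) = C(28,4).

Final answer: C(28,4) = 20475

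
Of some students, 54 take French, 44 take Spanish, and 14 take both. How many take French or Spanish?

|A union B| = |A| + |B| - |A intersect B| = 54 + 44 - 14.

Final answer: 84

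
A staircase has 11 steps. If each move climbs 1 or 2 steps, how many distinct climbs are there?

Let f(n) count the ways. The last step is size 1 or 2, so f(n) = f(n-1) + f(n-2) with f(1)=1, f(2)=2.
Building up term by term: f(1)=1, f(2)=2, f(3)=3, f(4)=5, f(5)=8, f(6)=13, f(7)=21, f(8)=34, f(9)=55, f(10)=89, f(11)=144.

Final answer: 144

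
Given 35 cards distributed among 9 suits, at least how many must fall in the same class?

By pigeonhole with 35 objects and 9 categories: ceiling(35/9).

Final answer: 4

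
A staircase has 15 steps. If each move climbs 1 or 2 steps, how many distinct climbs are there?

Condition on the final move: it is a 1-step (f(n-1) ways to get there) or a 2-step (f(n-2) ways), so f(n) = f(n-1) + f(n-2), with f(1)=1, f(2)=2.
Iterating the recurrence: f(1)=1, f(2)=2, f(3)=3, f(4)=5, f(5)=8, f(6)=13, f(7)=21, f(8)=34, f(9)=55, f(10)=89, f(11)=144, f(12)=233, f(13)=377, f(14)=610, f(15)=987.

Final answer: 987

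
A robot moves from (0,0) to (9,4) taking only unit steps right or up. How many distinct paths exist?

Each path has 9 right steps and 4 up steps in some order (13 steps total).
Choose which 4 of the 13 steps are up: C(13,4).

Final answer: C(13,4) = 715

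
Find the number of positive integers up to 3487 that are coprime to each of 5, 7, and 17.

|div by 5|=697, |div by 7|=498, |div by 17|=205.
|div by 5&7|=99, |div by 5&17|=41, |div by 7&17|=29, |div by all|=5.
By inclusion-exclusion, divisible by at least one: 697+498+205-99-41-29+5 = 1236.
Not divisible by any: 3487 - 1236.

Final answer: 2251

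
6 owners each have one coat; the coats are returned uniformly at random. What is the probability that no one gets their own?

Use the recurrence D(n) = (n-1)(D(n-1) + D(n-2)) with D(0)=1, D(1)=0.
Building up: D(2)=1, D(3)=2, D(4)=9, D(5)=44, D(6)=265.
Total arrangements: 6! = 720.
Probability = D(6)/6! = 53/144.

Final answer: D(6)/6! = 265/720 = 0.368056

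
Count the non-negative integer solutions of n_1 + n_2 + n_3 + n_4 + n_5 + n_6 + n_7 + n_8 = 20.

Stars and bars with 20 stars and 7 bars:
C(20+8-1, 8-1) = C(27,7).

Final answer: C(27,7) = 888030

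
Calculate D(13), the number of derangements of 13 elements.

D(n) = (n-1)(D(n-1) + D(n-2)), D(0)=1, D(1)=0.
D(2) = 1 x (0 + 1) = 1
D(3) = 2 x (1 + 0) = 2
D(4) = 3 x (2 + 1) = 9
D(5) = 4 x (9 + 2) = 44
D(6) = 5 x (44 + 9) = 265
D(7) = 6 x (265 + 44) = 1854
D(8) = 7 x (1854 + 265) = 14833
D(9) = 8 x (14833 + 1854) = 133496
D(10) = 9 x (133496 + 14833) = 1334961
D(11) = 10 x (1334961 + 133496) = 14684570
D(12) = 11 x (14684570 + 1334961) = 176214841
D(13) = 12 x (D(12) + D(11)) = 12 x (176214841 + 14684570)

Final answer: D(13) = 2290792932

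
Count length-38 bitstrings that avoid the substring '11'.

Classify by the final bit: ...0 gives a(n-1) strings, ...01 gives a(n-2) strings. Thus a(n) = a(n-1) + a(n-2) with a(1)=2, a(2)=3.
Computing successive values: a(1)=2, a(2)=3, a(3)=5, a(4)=8, a(5)=13, a(6)=21, a(7)=34, a(8)=55, a(9)=89, a(10)=144, a(11)=233, a(12)=377, a(13)=610, a(14)=987, a(15)=1597, a(16)=2584, a(17)=4181, a(18)=6765, a(19)=10946, a(20)=17711, a(21)=28657, a(22)=46368, a(23)=75025, a(24)=121393, a(25)=196418, a(26)=317811, a(27)=514229, a(28)=832040, a(29)=1346269, a(30)=2178309, a(31)=3524578, a(32)=5702887, a(33)=9227465, a(34)=14930352, a(35)=24157817, a(36)=39088169, a(37)=63245986, a(38)=102334155.

Final answer: 102334155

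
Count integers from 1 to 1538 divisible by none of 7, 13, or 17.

|div by 7|=219, |div by 13|=118, |div by 17|=90.
|div by 7&13|=16, |div by 7&17|=12, |div by 13&17|=6, |div by all|=0.
By inclusion-exclusion, divisible by at least one: 219+118+90-16-12-6+0 = 393.
Not divisible by any: 1538 - 393.

Final answer: 1145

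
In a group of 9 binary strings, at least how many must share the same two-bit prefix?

There are 4 possible values for two-bit prefix. With 9 binary strings and 4 categories, by pigeonhole: ceiling(9/4).

Final answer: 3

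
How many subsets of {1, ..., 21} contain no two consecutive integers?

Condition on whether n belongs to the subset: if not, any valid subset of {1, ..., n-1} works (a(n-1)); if so, n-1 is excluded and the rest is a valid subset of {1, ..., n-2} (a(n-2)). Hence a(n) = a(n-1) + a(n-2), a(1)=2, a(2)=3.
Iterating the recurrence: a(1)=2, a(2)=3, a(3)=5, a(4)=8, a(5)=13, a(6)=21, a(7)=34, a(8)=55, a(9)=89, a(10)=144, a(11)=233, a(12)=377, a(13)=610, a(14)=987, a(15)=1597, a(16)=2584, a(17)=4181, a(18)=6765, a(19)=10946, a(20)=17711, a(21)=28657.

Final answer: 28657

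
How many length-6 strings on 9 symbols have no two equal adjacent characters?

Let g(n) count such strings. g(1) = 9, and each valid string of length n-1 extends in 8 ways (any symbol but the last), so g(n) = 8 g(n-1).
Total: g(6) = 9 x 8^5.

Final answer: 9 x 8^{5} = 294912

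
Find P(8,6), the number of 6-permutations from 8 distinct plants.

P(8,6) = 8!/(8-6)! = 8!/2!.

Final answer: P(8,6) = 20160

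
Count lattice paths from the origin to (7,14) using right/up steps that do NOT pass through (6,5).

Total paths to (7,14): C(21,14) = 116280.
Paths through (6,5): C(11,5) x C(10,9) = 4620.
Avoiding (6,5): 116280 - 4620.

Final answer: 111660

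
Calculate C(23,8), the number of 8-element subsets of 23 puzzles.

C(23,8) = 23!/(8! x (23-8)!).

Final answer: C(23,8) = 490314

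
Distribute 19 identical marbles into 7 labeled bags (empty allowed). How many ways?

Stars and bars: C(n+k-1, k-1) = C(25,6).

Final answer: C(25,6) = 177100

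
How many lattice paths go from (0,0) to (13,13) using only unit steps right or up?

Each path has 13 right steps and 13 up steps in some order (26 steps total).
Choose which 13 of the 26 steps are up: C(26,13).

Final answer: C(26,13) = 10400600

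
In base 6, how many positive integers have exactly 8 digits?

Leading digit: 5 options (nonzero). Other 7 digit(s): 6 options each.
Total: 5 x 6^7.

Final answer: 1399680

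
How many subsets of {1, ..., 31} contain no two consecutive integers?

Condition on whether n belongs to the subset: if not, any valid subset of {1, ..., n-1} works (a(n-1)); if so, n-1 is excluded and the rest is a valid subset of {1, ..., n-2} (a(n-2)). Hence a(n) = a(n-1) + a(n-2), a(1)=2, a(2)=3.
Iterating the recurrence: a(1)=2, a(2)=3, a(3)=5, a(4)=8, a(5)=13, a(6)=21, a(7)=34, a(8)=55, a(9)=89, a(10)=144, a(11)=233, a(12)=377, a(13)=610, a(14)=987, a(15)=1597, a(16)=2584, a(17)=4181, a(18)=6765, a(19)=10946, a(20)=17711, a(21)=28657, a(22)=46368, a(23)=75025, a(24)=121393, a(25)=196418, a(26)=317811, a(27)=514229, a(28)=832040, a(29)=1346269, a(30)=2178309, a(31)=3524578.

Final answer: 3524578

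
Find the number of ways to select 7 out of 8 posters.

C(8,7) = 8!/(7! x 1!).

Final answer: \binom{8}{7} = 8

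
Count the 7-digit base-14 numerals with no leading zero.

These are the integers in [14^6, 14^7), so the count is 14^7 - 14^6 = 13 x 14^6.

Final answer: 97883968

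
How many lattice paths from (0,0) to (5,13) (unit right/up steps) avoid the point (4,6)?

Total paths to (5,13): C(18,13) = 8568.
Paths through (4,6): C(10,6) x C(8,7) = 1680.
Avoiding (4,6): 8568 - 1680.

Final answer: 6888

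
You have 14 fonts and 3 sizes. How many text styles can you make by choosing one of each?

By the multiplication principle: 14 x 3.

Final answer: 42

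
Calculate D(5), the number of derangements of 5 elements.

Derangements satisfy D(n) = (n-1)(D(n-1) + D(n-2)), starting from D(0)=1, D(1)=0.
D(2) = 1 x (0 + 1) = 1
D(3) = 2 x (1 + 0) = 2
D(4) = 3 x (2 + 1) = 9
D(5) = 4 x (D(4) + D(3)) = 4 x (9 + 2)

Final answer: D(5) = 44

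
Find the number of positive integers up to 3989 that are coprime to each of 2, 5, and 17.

|div by 2|=1994, |div by 5|=797, |div by 17|=234.
|div by 2&5|=398, |div by 2&17|=117, |div by 5&17|=46, |div by all|=23.
By inclusion-exclusion, divisible by at least one: 1994+797+234-398-117-46+23 = 2487.
Not divisible by any: 3989 - 2487.

Final answer: 1502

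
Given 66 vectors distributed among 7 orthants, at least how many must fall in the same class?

By pigeonhole with 66 objects and 7 categories: ceiling(66/7).

Final answer: 10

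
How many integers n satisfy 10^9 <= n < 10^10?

First digit: 9 choices (1-9). Each of the remaining 9 digits: 10 choices.
Total: 9 x 10^9.

Final answer: 9000000000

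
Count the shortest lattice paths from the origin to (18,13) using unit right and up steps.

Each path has 18 right steps and 13 up steps in some order (31 steps total).
Choose which 13 of the 31 steps are up: C(31,13).

Final answer: C(31,13) = 206253075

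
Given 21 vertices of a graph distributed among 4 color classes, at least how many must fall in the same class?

By pigeonhole with 21 objects and 4 categories: ceiling(21/4).

Final answer: 6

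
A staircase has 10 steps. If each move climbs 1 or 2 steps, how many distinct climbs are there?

Condition on the final move: it is a 1-step (f(n-1) ways to get there) or a 2-step (f(n-2) ways), so f(n) = f(n-1) + f(n-2), with f(1)=1, f(2)=2.
Iterating the recurrence: f(1)=1, f(2)=2, f(3)=3, f(4)=5, f(5)=8, f(6)=13, f(7)=21, f(8)=34, f(9)=55, f(10)=89.

Final answer: 89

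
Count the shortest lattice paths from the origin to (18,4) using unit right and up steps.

Each path has 18 right steps and 4 up steps in some order (22 steps total).
Choose which 4 of the 22 steps are up: C(22,4).

Final answer: C(22,4) = 7315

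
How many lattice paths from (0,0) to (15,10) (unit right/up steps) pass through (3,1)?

Paths (0,0)->(3,1): C(4,1) = 4.
Paths (3,1)->(15,10): C(21,9) = 293930.
By multiplication principle: 4 x 293930.

Final answer: 1175720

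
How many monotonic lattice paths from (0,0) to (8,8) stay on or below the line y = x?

Total monotonic paths to (8,8): C(16,8) = 12870.
A path is bad iff it touches y = x + 1; reflecting its initial segment maps bad paths bijectively onto all paths to (7,9), of which there are C(16,9) = 11440.
Valid Dyck paths: 12870 - 11440.
(This is the Catalan number C_{8}.)

Final answer: C_{8} = 1430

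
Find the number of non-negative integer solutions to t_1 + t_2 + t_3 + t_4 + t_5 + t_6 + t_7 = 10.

Stars and bars with 10 stars and 6 bars:
C(10+7-1, 7-1) = C(16,6).

Final answer: C(16,6) = 8008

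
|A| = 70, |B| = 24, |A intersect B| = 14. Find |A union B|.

|A union B| = |A| + |B| - |A intersect B| = 70 + 24 - 14.

Final answer: 80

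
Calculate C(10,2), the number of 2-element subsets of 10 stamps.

C(10,2) = 10!/(2! x (10-2)!).

Final answer: C(10,2) = 45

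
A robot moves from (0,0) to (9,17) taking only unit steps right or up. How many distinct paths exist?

Each path has 9 right steps and 17 up steps in some order (26 steps total).
Choose which 17 of the 26 steps are up: C(26,17).

Final answer: C(26,17) = 3124550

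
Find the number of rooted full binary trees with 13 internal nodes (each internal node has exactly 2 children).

This is a standard Catalan-number count: the answer is C_n. Here n = 13.
C_n = C(2n,n)/(n+1), so C_{13} = C(26,13)/14 = 10400600/14.

Final answer: C_{13} = 742900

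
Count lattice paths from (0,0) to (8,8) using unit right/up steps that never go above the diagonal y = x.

Total monotonic paths to (8,8): C(16,8) = 12870.
By the reflection principle, paths that go above the diagonal number C(16,9) = 11440.
Valid Dyck paths: 12870 - 11440.
(Equivalently, C_{8} = C(16,8)/9 = 12870/9.)

Final answer: C_{8} = 1430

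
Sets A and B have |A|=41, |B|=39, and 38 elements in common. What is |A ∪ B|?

|A union B| = |A| + |B| - |A intersect B| = 41 + 39 - 38.

Final answer: 42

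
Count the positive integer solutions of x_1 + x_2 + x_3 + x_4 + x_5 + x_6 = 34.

Substitute x'_i = x_i - 1 (so x'_i >= 0). Then sum x'_i = 34 - 6 = 28.
Stars and bars: C(28+6-1, 6-1) = C(33,5).

Final answer: C(33,5) = 237336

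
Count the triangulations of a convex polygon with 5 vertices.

This is a standard Catalan-number count: the answer is C_n. Here n = 5 - 2 = 3.
C_n = C(2n,n)/(n+1), so C_{3} = C(6,3)/4 = 20/4.

Final answer: C_{3} = 5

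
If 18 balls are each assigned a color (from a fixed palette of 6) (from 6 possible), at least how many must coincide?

There are 6 possible values for color (from a fixed palette of 6). With 18 balls and 6 categories, by pigeonhole: ceiling(18/6).

Final answer: 3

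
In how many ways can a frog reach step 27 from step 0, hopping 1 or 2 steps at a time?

Let f(n) count the ways. The last step is size 1 or 2, so f(n) = f(n-1) + f(n-2) with f(1)=1, f(2)=2.
Iterating the recurrence: f(1)=1, f(2)=2, f(3)=3, f(4)=5, f(5)=8, f(6)=13, f(7)=21, f(8)=34, f(9)=55, f(10)=89, f(11)=144, f(12)=233, f(13)=377, f(14)=610, f(15)=987, f(16)=1597, f(17)=2584, f(18)=4181, f(19)=6765, f(20)=10946, f(21)=17711, f(22)=28657, f(23)=46368, f(24)=75025, f(25)=121393, f(26)=196418, f(27)=317811.

Final answer: 317811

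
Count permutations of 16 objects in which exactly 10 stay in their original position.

Choose which 10 elements are fixed: C(16,10) = 8008.
Derange the remaining 6 using D(j) = (j-1)(D(j-1) + D(j-2)), D(0)=1, D(1)=0: D(2)=1, D(3)=2, D(4)=9, D(5)=44, D(6)=265.
Total: 8008 x 265.

Final answer: C(16,10) D(6) = 2122120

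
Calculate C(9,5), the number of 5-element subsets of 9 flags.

C(9,5) = 9!/(5! x 4!).

Final answer: \binom{9}{5} = 126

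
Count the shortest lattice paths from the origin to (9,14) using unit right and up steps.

Each path has 9 right steps and 14 up steps in some order (23 steps total).
Choose which 14 of the 23 steps are up: C(23,14).

Final answer: C(23,14) = 817190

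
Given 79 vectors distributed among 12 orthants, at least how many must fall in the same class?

By pigeonhole with 79 objects and 12 categories: ceiling(79/12).

Final answer: 7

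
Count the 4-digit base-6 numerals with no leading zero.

These are the integers in [6^3, 6^4), so the count is 6^4 - 6^3 = 5 x 6^3.

Final answer: 1080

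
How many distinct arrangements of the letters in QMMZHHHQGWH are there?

Letters (G:1, H:4, M:2, Q:2, W:1, Z:1). Total letters: 11.
Permutations = 11!/(4! x 2! x 2!).

Final answer: 415800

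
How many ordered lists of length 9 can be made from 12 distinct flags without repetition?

P(12,9) = 12!/(12-9)! = 12!/3!.

Final answer: P(12,9) = 79833600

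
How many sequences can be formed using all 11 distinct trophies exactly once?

The number of ways to arrange 11 distinct objects is 11!.

Final answer: 11! = 39916800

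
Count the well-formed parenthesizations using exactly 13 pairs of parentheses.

The structures are counted by the Catalan number C_n. Here n = 13 (pairs).
C_n = C(2n,n)/(n+1), so C_{13} = C(26,13)/14 = 10400600/14.

Final answer: C_{13} = 742900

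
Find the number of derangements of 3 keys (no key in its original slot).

D(n) = (n-1)(D(n-1) + D(n-2)), D(0)=1, D(1)=0.
D(2) = 1 x (0 + 1) = 1
D(3) = 2 x (D(2) + D(1)) = 2 x (1 + 0)

Final answer: D(3) = 2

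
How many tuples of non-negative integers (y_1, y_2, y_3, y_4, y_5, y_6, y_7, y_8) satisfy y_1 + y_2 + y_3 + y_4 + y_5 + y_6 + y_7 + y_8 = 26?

Stars and bars with 26 stars and 7 bars:
C(26+8-1, 8-1) = C(33,7).

Final answer: C(33,7) = 4272048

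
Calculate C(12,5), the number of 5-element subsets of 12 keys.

C(12,5) = 12!/(5! x (12-5)!).

Final answer: C(12,5) = 792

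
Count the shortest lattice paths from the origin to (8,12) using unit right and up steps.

Each path has 8 right steps and 12 up steps in some order (20 steps total).
Choose which 12 of the 20 steps are up: C(20,12).

Final answer: C(20,12) = 125970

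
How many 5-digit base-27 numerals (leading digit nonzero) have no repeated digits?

The leading digit has 26 choices (anything but zero); the next has 26 (anything but the first), then 25, and so on, one fewer each time.
Total: 26 x 26 x 25 x 24 x 23.

Final answer: 9328800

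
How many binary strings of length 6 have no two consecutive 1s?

Classify by the final bit: ...0 gives a(n-1) strings, ...01 gives a(n-2) strings. Thus a(n) = a(n-1) + a(n-2) with a(1)=2, a(2)=3.
Iterating the recurrence: a(1)=2, a(2)=3, a(3)=5, a(4)=8, a(5)=13, a(6)=21.

Final answer: 21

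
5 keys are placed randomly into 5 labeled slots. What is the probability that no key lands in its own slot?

Use the recurrence D(n) = (n-1)(D(n-1) + D(n-2)) with D(0)=1, D(1)=0.
Building up: D(2)=1, D(3)=2, D(4)=9, D(5)=44.
Total arrangements: 5! = 120.
Probability = D(5)/5! = 11/30.

Final answer: D(5)/5! = 44/120 = 0.366667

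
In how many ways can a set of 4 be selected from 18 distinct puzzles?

C(18,4) = 18!/(4! x (18-4)!).

Final answer: C(18,4) = 3060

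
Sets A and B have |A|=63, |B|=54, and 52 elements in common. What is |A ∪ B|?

|A union B| = |A| + |B| - |A intersect B| = 63 + 54 - 52.

Final answer: 65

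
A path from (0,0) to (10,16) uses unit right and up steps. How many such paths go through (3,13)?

Paths (0,0)->(3,13): C(16,13) = 560.
Paths (3,13)->(10,16): C(10,3) = 120.
By multiplication principle: 560 x 120.

Final answer: 67200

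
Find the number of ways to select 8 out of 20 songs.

C(20,8) = 20!/(8! x 12!).

Final answer: \binom{20}{8} = 125970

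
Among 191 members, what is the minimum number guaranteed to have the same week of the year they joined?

There are 52 possible values for week of the year they joined. With 191 members and 52 categories, by pigeonhole: ceiling(191/52).

Final answer: 4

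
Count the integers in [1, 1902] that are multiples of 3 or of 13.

Multiples of 3: 634. Multiples of 13: 146. Of both (lcm=39): 48.
By inclusion-exclusion: 634 + 146 - 48.

Final answer: 732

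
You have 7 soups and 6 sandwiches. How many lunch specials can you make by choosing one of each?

By the multiplication principle: 7 x 6.

Final answer: 42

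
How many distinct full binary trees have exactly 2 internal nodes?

This is a standard Catalan-number count: the answer is C_n. Here n = 2.
C_n = C(2n,n)/(n+1), so C_{2} = C(4,2)/3 = 6/3.

Final answer: C_{2} = 2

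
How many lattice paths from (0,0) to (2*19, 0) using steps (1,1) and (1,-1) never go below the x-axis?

Total monotonic paths to (19,19): C(38,19) = 35345263800.
By the reflection principle, paths that go above the diagonal number C(38,20) = 33578000610.
Valid Dyck paths: 35345263800 - 33578000610.
(This is the Catalan number C_{19}.)

Final answer: C_{19} = 1767263190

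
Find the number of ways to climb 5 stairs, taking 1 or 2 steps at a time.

Let f(n) be the number of climbs. Removing the last move (1 or 2 steps) gives f(n) = f(n-1) + f(n-2); base cases f(1)=1, f(2)=2.
Iterating the recurrence: f(1)=1, f(2)=2, f(3)=3, f(4)=5, f(5)=8.

Final answer: 8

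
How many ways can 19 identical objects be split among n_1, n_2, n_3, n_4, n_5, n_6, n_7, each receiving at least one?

Substitute n'_i = n_i - 1 (so n'_i >= 0). Then sum n'_i = 19 - 7 = 12.
Stars and bars: C(12+7-1, 7-1) = C(18,6).

Final answer: C(18,6) = 18564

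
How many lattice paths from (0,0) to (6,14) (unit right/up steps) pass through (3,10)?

Paths (0,0)->(3,10): C(13,10) = 286.
Paths (3,10)->(6,14): C(7,4) = 35.
By multiplication principle: 286 x 35.

Final answer: 10010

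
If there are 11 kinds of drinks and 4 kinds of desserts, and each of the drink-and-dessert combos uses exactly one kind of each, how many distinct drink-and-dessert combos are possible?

By the multiplication principle: 11 x 4.

Final answer: 44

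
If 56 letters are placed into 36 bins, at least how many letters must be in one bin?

By the pigeonhole principle: ceiling(56/36).

Final answer: 2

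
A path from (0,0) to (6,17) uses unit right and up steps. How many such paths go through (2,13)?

Paths (0,0)->(2,13): C(15,13) = 105.
Paths (2,13)->(6,17): C(8,4) = 70.
By multiplication principle: 105 x 70.

Final answer: 7350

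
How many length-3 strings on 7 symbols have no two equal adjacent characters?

Let g(n) count such strings. g(1) = 7, and each valid string of length n-1 extends in 6 ways (any symbol but the last), so g(n) = 6 g(n-1).
Total: g(3) = 7 x 6^2.

Final answer: 7 x 6^{2} = 252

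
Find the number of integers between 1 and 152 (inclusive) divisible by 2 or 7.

Multiples of 2: 76. Multiples of 7: 21. Of both (lcm=14): 10.
By inclusion-exclusion: 76 + 21 - 10.

Final answer: 87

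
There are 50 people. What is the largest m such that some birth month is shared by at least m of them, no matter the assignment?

There are 12 possible values for birth month. With 50 people and 12 categories, by pigeonhole: ceiling(50/12).

Final answer: 5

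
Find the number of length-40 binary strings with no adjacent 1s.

Let a(n) count valid strings. If the last bit is 0 the prefix is any valid string of length n-1; if it is 1 the string must end in 01 with a valid prefix of length n-2. So a(n) = a(n-1) + a(n-2), a(1)=2, a(2)=3.
Building up term by term: a(1)=2, a(2)=3, a(3)=5, a(4)=8, a(5)=13, a(6)=21, a(7)=34, a(8)=55, a(9)=89, a(10)=144, a(11)=233, a(12)=377, a(13)=610, a(14)=987, a(15)=1597, a(16)=2584, a(17)=4181, a(18)=6765, a(19)=10946, a(20)=17711, a(21)=28657, a(22)=46368, a(23)=75025, a(24)=121393, a(25)=196418, a(26)=317811, a(27)=514229, a(28)=832040, a(29)=1346269, a(30)=2178309, a(31)=3524578, a(32)=5702887, a(33)=9227465, a(34)=14930352, a(35)=24157817, a(36)=39088169, a(37)=63245986, a(38)=102334155, a(39)=165580141, a(40)=267914296.

Final answer: 267914296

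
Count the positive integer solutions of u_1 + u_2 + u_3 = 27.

Substitute u'_i = u_i - 1 (so u'_i >= 0). Then sum u'_i = 27 - 3 = 24.
Stars and bars: C(24+3-1, 3-1) = C(26,2).

Final answer: C(26,2) = 325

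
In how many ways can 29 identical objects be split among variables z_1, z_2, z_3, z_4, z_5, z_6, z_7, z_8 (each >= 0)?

Stars and bars with 29 stars and 7 bars:
C(29+8-1, 8-1) = C(36,7).

Final answer: C(36,7) = 8347680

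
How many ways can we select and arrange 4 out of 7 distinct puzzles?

P(7,4) = 7!/(7-4)! = 7!/3!.

Final answer: P(7,4) = 840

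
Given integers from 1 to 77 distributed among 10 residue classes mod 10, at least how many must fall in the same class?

By pigeonhole with 77 objects and 10 categories: ceiling(77/10).

Final answer: 8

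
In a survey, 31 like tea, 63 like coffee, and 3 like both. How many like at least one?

|A union B| = |A| + |B| - |A intersect B| = 31 + 63 - 3.

Final answer: 91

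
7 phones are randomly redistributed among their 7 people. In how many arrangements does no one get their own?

Derangements satisfy D(n) = (n-1)(D(n-1) + D(n-2)), starting from D(0)=1, D(1)=0.
D(2) = 1 x (0 + 1) = 1
D(3) = 2 x (1 + 0) = 2
D(4) = 3 x (2 + 1) = 9
D(5) = 4 x (9 + 2) = 44
D(6) = 5 x (44 + 9) = 265
D(7) = 6 x (D(6) + D(5)) = 6 x (265 + 44)

Final answer: D(7) = 1854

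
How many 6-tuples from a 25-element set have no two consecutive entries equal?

Let g(n) count such strings. g(1) = 25, and each valid string of length n-1 extends in 24 ways (any symbol but the last), so g(n) = 24 g(n-1).
Total: g(6) = 25 x 24^5.

Final answer: 25 x 24^{5} = 199065600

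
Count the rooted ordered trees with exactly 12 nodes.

The structures are counted by the Catalan number C_n. Here n = 12 - 1 = 11.
C_n = C(2n,n)/(n+1), so C_{11} = C(22,11)/12 = 705432/12.

Final answer: C_{11} = 58786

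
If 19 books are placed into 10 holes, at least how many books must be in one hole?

By the pigeonhole principle: ceiling(19/10).

Final answer: 2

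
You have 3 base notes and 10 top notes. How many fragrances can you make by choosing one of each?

By the multiplication principle: 3 x 10.

Final answer: 30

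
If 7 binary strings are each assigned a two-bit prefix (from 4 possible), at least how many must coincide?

There are 4 possible values for two-bit prefix. With 7 binary strings and 4 categories, by pigeonhole: ceiling(7/4).

Final answer: 2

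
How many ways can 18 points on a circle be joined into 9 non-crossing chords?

This is counted by the nth Catalan number C_n. Here n = 18/2 = 9.
C_n = (2n)!/(n!(n+1)!), so C_{9} = 18!/(9! x 10!) = C(18,9)/10 = 48620/10.

Final answer: C_{9} = 4862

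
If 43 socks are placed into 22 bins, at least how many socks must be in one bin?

By the pigeonhole principle: ceiling(43/22).

Final answer: 2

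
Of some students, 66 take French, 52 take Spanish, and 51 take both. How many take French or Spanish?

|A union B| = |A| + |B| - |A intersect B| = 66 + 52 - 51.

Final answer: 67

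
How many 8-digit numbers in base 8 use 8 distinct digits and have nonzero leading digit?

The leading digit has 7 choices (anything but zero); the next has 7 (anything but the first), then 6, and so on, one fewer each time.
Total: 7 x 7 x 6 x 5 x 4 x 3 x 2 x 1.

Final answer: 35280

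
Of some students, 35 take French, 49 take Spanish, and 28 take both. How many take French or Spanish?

|A union B| = |A| + |B| - |A intersect B| = 35 + 49 - 28.

Final answer: 56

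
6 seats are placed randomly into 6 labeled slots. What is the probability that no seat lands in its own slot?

Derangements satisfy D(n) = (n-1)(D(n-1) + D(n-2)), starting from D(0)=1, D(1)=0.
Building up: D(2)=1, D(3)=2, D(4)=9, D(5)=44, D(6)=265.
Total arrangements: 6! = 720.
Probability = D(6)/6! = 53/144.

Final answer: D(6)/6! = 265/720 = 0.368056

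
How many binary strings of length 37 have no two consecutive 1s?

A valid string ends in 0 (append to any length-(n-1) valid string) or in 01 (append to any length-(n-2) valid string), so a(n) = a(n-1) + a(n-2) with a(1)=2, a(2)=3.
Computing successive values: a(1)=2, a(2)=3, a(3)=5, a(4)=8, a(5)=13, a(6)=21, a(7)=34, a(8)=55, a(9)=89, a(10)=144, a(11)=233, a(12)=377, a(13)=610, a(14)=987, a(15)=1597, a(16)=2584, a(17)=4181, a(18)=6765, a(19)=10946, a(20)=17711, a(21)=28657, a(22)=46368, a(23)=75025, a(24)=121393, a(25)=196418, a(26)=317811, a(27)=514229, a(28)=832040, a(29)=1346269, a(30)=2178309, a(31)=3524578, a(32)=5702887, a(33)=9227465, a(34)=14930352, a(35)=24157817, a(36)=39088169, a(37)=63245986.

Final answer: 63245986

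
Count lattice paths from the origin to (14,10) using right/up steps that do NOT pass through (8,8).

Total paths to (14,10): C(24,10) = 1961256.
Paths through (8,8): C(16,8) x C(8,2) = 360360.
Avoiding (8,8): 1961256 - 360360.

Final answer: 1600896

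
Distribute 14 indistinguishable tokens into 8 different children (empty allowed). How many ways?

Stars and bars: C(n+k-1, k-1) = C(21,7).

Final answer: C(21,7) = 116280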